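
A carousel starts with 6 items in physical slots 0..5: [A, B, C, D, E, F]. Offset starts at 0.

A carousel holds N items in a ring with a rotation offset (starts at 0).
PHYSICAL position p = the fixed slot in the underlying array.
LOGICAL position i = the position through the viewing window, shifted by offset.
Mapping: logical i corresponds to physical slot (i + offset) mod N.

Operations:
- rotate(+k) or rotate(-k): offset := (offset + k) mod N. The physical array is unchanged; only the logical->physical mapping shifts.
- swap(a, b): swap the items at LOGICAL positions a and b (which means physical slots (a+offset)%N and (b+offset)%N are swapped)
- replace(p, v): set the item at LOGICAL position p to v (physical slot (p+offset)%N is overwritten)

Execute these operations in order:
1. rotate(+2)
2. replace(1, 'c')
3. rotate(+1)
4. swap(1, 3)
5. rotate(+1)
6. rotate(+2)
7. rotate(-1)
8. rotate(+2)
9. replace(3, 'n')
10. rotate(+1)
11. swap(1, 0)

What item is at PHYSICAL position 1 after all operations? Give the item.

Answer: B

Derivation:
After op 1 (rotate(+2)): offset=2, physical=[A,B,C,D,E,F], logical=[C,D,E,F,A,B]
After op 2 (replace(1, 'c')): offset=2, physical=[A,B,C,c,E,F], logical=[C,c,E,F,A,B]
After op 3 (rotate(+1)): offset=3, physical=[A,B,C,c,E,F], logical=[c,E,F,A,B,C]
After op 4 (swap(1, 3)): offset=3, physical=[E,B,C,c,A,F], logical=[c,A,F,E,B,C]
After op 5 (rotate(+1)): offset=4, physical=[E,B,C,c,A,F], logical=[A,F,E,B,C,c]
After op 6 (rotate(+2)): offset=0, physical=[E,B,C,c,A,F], logical=[E,B,C,c,A,F]
After op 7 (rotate(-1)): offset=5, physical=[E,B,C,c,A,F], logical=[F,E,B,C,c,A]
After op 8 (rotate(+2)): offset=1, physical=[E,B,C,c,A,F], logical=[B,C,c,A,F,E]
After op 9 (replace(3, 'n')): offset=1, physical=[E,B,C,c,n,F], logical=[B,C,c,n,F,E]
After op 10 (rotate(+1)): offset=2, physical=[E,B,C,c,n,F], logical=[C,c,n,F,E,B]
After op 11 (swap(1, 0)): offset=2, physical=[E,B,c,C,n,F], logical=[c,C,n,F,E,B]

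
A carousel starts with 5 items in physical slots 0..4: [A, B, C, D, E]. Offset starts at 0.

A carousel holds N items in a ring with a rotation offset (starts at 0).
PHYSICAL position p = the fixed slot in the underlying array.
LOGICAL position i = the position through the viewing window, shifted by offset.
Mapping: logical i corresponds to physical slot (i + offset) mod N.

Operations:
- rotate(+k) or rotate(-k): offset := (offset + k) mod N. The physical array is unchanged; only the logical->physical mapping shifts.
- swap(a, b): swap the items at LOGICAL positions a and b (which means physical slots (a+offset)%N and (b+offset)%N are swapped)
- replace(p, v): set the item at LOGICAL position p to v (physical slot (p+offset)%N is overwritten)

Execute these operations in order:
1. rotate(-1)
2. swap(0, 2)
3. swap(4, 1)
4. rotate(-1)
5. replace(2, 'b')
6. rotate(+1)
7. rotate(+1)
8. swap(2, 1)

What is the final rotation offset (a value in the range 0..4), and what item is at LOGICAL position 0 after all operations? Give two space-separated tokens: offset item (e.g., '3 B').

Answer: 0 b

Derivation:
After op 1 (rotate(-1)): offset=4, physical=[A,B,C,D,E], logical=[E,A,B,C,D]
After op 2 (swap(0, 2)): offset=4, physical=[A,E,C,D,B], logical=[B,A,E,C,D]
After op 3 (swap(4, 1)): offset=4, physical=[D,E,C,A,B], logical=[B,D,E,C,A]
After op 4 (rotate(-1)): offset=3, physical=[D,E,C,A,B], logical=[A,B,D,E,C]
After op 5 (replace(2, 'b')): offset=3, physical=[b,E,C,A,B], logical=[A,B,b,E,C]
After op 6 (rotate(+1)): offset=4, physical=[b,E,C,A,B], logical=[B,b,E,C,A]
After op 7 (rotate(+1)): offset=0, physical=[b,E,C,A,B], logical=[b,E,C,A,B]
After op 8 (swap(2, 1)): offset=0, physical=[b,C,E,A,B], logical=[b,C,E,A,B]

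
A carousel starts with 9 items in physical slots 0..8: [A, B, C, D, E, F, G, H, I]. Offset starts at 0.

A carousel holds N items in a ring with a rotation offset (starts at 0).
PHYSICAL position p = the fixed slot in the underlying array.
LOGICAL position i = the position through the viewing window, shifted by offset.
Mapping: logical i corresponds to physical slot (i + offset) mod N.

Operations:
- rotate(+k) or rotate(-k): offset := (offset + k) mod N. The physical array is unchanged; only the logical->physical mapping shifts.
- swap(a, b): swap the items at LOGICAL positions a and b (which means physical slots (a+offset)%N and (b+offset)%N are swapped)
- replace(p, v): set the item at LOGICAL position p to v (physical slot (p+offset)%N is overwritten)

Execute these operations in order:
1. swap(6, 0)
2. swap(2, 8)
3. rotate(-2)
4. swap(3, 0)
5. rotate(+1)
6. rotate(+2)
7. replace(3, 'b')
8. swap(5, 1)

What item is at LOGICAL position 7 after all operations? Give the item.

After op 1 (swap(6, 0)): offset=0, physical=[G,B,C,D,E,F,A,H,I], logical=[G,B,C,D,E,F,A,H,I]
After op 2 (swap(2, 8)): offset=0, physical=[G,B,I,D,E,F,A,H,C], logical=[G,B,I,D,E,F,A,H,C]
After op 3 (rotate(-2)): offset=7, physical=[G,B,I,D,E,F,A,H,C], logical=[H,C,G,B,I,D,E,F,A]
After op 4 (swap(3, 0)): offset=7, physical=[G,H,I,D,E,F,A,B,C], logical=[B,C,G,H,I,D,E,F,A]
After op 5 (rotate(+1)): offset=8, physical=[G,H,I,D,E,F,A,B,C], logical=[C,G,H,I,D,E,F,A,B]
After op 6 (rotate(+2)): offset=1, physical=[G,H,I,D,E,F,A,B,C], logical=[H,I,D,E,F,A,B,C,G]
After op 7 (replace(3, 'b')): offset=1, physical=[G,H,I,D,b,F,A,B,C], logical=[H,I,D,b,F,A,B,C,G]
After op 8 (swap(5, 1)): offset=1, physical=[G,H,A,D,b,F,I,B,C], logical=[H,A,D,b,F,I,B,C,G]

Answer: C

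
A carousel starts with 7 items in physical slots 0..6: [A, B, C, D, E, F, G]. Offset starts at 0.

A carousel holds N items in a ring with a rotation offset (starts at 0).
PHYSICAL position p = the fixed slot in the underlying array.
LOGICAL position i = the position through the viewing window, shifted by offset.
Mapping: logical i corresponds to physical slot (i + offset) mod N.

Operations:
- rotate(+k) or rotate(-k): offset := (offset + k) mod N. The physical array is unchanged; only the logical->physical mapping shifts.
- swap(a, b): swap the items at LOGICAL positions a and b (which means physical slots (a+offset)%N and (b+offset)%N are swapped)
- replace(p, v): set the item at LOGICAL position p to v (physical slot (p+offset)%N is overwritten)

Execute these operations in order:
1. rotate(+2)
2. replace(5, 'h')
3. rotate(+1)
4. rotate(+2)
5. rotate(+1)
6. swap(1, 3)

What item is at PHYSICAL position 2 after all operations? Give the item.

After op 1 (rotate(+2)): offset=2, physical=[A,B,C,D,E,F,G], logical=[C,D,E,F,G,A,B]
After op 2 (replace(5, 'h')): offset=2, physical=[h,B,C,D,E,F,G], logical=[C,D,E,F,G,h,B]
After op 3 (rotate(+1)): offset=3, physical=[h,B,C,D,E,F,G], logical=[D,E,F,G,h,B,C]
After op 4 (rotate(+2)): offset=5, physical=[h,B,C,D,E,F,G], logical=[F,G,h,B,C,D,E]
After op 5 (rotate(+1)): offset=6, physical=[h,B,C,D,E,F,G], logical=[G,h,B,C,D,E,F]
After op 6 (swap(1, 3)): offset=6, physical=[C,B,h,D,E,F,G], logical=[G,C,B,h,D,E,F]

Answer: h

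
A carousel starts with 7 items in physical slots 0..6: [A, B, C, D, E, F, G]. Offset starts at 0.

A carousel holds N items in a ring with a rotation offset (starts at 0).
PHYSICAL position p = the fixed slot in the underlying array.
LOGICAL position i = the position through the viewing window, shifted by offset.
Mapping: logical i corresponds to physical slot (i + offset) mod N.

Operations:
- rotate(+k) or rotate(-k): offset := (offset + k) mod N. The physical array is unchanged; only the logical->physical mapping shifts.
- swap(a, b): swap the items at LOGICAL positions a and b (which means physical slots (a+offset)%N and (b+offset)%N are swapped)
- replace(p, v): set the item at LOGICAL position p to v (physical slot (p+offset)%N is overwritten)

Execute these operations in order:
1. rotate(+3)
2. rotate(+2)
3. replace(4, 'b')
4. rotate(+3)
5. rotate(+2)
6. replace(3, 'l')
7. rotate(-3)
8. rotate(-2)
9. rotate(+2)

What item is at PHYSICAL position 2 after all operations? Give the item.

After op 1 (rotate(+3)): offset=3, physical=[A,B,C,D,E,F,G], logical=[D,E,F,G,A,B,C]
After op 2 (rotate(+2)): offset=5, physical=[A,B,C,D,E,F,G], logical=[F,G,A,B,C,D,E]
After op 3 (replace(4, 'b')): offset=5, physical=[A,B,b,D,E,F,G], logical=[F,G,A,B,b,D,E]
After op 4 (rotate(+3)): offset=1, physical=[A,B,b,D,E,F,G], logical=[B,b,D,E,F,G,A]
After op 5 (rotate(+2)): offset=3, physical=[A,B,b,D,E,F,G], logical=[D,E,F,G,A,B,b]
After op 6 (replace(3, 'l')): offset=3, physical=[A,B,b,D,E,F,l], logical=[D,E,F,l,A,B,b]
After op 7 (rotate(-3)): offset=0, physical=[A,B,b,D,E,F,l], logical=[A,B,b,D,E,F,l]
After op 8 (rotate(-2)): offset=5, physical=[A,B,b,D,E,F,l], logical=[F,l,A,B,b,D,E]
After op 9 (rotate(+2)): offset=0, physical=[A,B,b,D,E,F,l], logical=[A,B,b,D,E,F,l]

Answer: b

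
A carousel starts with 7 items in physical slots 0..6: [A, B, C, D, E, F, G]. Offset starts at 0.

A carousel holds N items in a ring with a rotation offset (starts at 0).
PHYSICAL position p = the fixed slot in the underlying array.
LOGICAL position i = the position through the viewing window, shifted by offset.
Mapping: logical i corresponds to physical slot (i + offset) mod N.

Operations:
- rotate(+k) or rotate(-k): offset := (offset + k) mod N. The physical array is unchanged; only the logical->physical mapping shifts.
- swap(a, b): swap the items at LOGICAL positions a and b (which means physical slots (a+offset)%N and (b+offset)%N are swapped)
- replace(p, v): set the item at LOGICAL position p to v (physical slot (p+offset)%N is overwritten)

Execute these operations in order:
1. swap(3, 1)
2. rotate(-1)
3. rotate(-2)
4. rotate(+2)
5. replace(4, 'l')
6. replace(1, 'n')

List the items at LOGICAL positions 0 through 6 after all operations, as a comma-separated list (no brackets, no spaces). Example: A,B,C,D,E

Answer: G,n,D,C,l,E,F

Derivation:
After op 1 (swap(3, 1)): offset=0, physical=[A,D,C,B,E,F,G], logical=[A,D,C,B,E,F,G]
After op 2 (rotate(-1)): offset=6, physical=[A,D,C,B,E,F,G], logical=[G,A,D,C,B,E,F]
After op 3 (rotate(-2)): offset=4, physical=[A,D,C,B,E,F,G], logical=[E,F,G,A,D,C,B]
After op 4 (rotate(+2)): offset=6, physical=[A,D,C,B,E,F,G], logical=[G,A,D,C,B,E,F]
After op 5 (replace(4, 'l')): offset=6, physical=[A,D,C,l,E,F,G], logical=[G,A,D,C,l,E,F]
After op 6 (replace(1, 'n')): offset=6, physical=[n,D,C,l,E,F,G], logical=[G,n,D,C,l,E,F]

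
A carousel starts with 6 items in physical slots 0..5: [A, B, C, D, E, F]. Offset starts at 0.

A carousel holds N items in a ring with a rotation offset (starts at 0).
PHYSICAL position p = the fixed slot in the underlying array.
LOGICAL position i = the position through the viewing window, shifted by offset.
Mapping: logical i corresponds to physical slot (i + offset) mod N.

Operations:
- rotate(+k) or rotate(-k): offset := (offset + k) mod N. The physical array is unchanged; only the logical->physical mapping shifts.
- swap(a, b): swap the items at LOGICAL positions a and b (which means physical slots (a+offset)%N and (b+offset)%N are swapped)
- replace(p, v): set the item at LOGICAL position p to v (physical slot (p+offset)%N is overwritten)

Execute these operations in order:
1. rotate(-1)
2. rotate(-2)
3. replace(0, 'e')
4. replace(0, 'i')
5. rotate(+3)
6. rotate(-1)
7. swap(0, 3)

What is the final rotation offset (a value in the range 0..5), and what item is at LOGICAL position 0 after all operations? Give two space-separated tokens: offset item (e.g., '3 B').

Answer: 5 C

Derivation:
After op 1 (rotate(-1)): offset=5, physical=[A,B,C,D,E,F], logical=[F,A,B,C,D,E]
After op 2 (rotate(-2)): offset=3, physical=[A,B,C,D,E,F], logical=[D,E,F,A,B,C]
After op 3 (replace(0, 'e')): offset=3, physical=[A,B,C,e,E,F], logical=[e,E,F,A,B,C]
After op 4 (replace(0, 'i')): offset=3, physical=[A,B,C,i,E,F], logical=[i,E,F,A,B,C]
After op 5 (rotate(+3)): offset=0, physical=[A,B,C,i,E,F], logical=[A,B,C,i,E,F]
After op 6 (rotate(-1)): offset=5, physical=[A,B,C,i,E,F], logical=[F,A,B,C,i,E]
After op 7 (swap(0, 3)): offset=5, physical=[A,B,F,i,E,C], logical=[C,A,B,F,i,E]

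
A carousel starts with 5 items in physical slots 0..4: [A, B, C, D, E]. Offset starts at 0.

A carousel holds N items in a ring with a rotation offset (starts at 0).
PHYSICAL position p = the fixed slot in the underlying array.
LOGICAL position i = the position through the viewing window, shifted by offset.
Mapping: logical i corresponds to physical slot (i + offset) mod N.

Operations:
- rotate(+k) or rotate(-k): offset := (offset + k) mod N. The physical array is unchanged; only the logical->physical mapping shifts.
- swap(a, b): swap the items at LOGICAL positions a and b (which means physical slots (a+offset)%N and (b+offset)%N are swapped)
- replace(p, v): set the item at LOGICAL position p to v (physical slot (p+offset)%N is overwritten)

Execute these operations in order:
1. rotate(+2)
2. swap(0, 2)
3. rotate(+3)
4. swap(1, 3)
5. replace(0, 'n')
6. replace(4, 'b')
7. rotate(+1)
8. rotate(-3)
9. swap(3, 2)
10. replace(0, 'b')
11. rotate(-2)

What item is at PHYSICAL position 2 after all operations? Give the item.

Answer: E

Derivation:
After op 1 (rotate(+2)): offset=2, physical=[A,B,C,D,E], logical=[C,D,E,A,B]
After op 2 (swap(0, 2)): offset=2, physical=[A,B,E,D,C], logical=[E,D,C,A,B]
After op 3 (rotate(+3)): offset=0, physical=[A,B,E,D,C], logical=[A,B,E,D,C]
After op 4 (swap(1, 3)): offset=0, physical=[A,D,E,B,C], logical=[A,D,E,B,C]
After op 5 (replace(0, 'n')): offset=0, physical=[n,D,E,B,C], logical=[n,D,E,B,C]
After op 6 (replace(4, 'b')): offset=0, physical=[n,D,E,B,b], logical=[n,D,E,B,b]
After op 7 (rotate(+1)): offset=1, physical=[n,D,E,B,b], logical=[D,E,B,b,n]
After op 8 (rotate(-3)): offset=3, physical=[n,D,E,B,b], logical=[B,b,n,D,E]
After op 9 (swap(3, 2)): offset=3, physical=[D,n,E,B,b], logical=[B,b,D,n,E]
After op 10 (replace(0, 'b')): offset=3, physical=[D,n,E,b,b], logical=[b,b,D,n,E]
After op 11 (rotate(-2)): offset=1, physical=[D,n,E,b,b], logical=[n,E,b,b,D]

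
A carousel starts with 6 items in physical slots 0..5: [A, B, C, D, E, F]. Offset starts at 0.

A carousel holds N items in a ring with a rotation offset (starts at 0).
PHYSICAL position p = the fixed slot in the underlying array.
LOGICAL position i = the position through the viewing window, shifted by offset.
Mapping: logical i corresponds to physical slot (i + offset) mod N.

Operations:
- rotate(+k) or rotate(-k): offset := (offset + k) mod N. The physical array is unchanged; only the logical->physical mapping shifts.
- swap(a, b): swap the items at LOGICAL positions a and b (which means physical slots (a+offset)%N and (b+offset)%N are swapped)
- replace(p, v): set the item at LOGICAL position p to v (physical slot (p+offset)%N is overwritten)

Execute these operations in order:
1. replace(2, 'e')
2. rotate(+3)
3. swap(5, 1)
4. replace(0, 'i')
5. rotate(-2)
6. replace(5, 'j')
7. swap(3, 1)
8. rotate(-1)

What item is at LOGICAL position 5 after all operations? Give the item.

After op 1 (replace(2, 'e')): offset=0, physical=[A,B,e,D,E,F], logical=[A,B,e,D,E,F]
After op 2 (rotate(+3)): offset=3, physical=[A,B,e,D,E,F], logical=[D,E,F,A,B,e]
After op 3 (swap(5, 1)): offset=3, physical=[A,B,E,D,e,F], logical=[D,e,F,A,B,E]
After op 4 (replace(0, 'i')): offset=3, physical=[A,B,E,i,e,F], logical=[i,e,F,A,B,E]
After op 5 (rotate(-2)): offset=1, physical=[A,B,E,i,e,F], logical=[B,E,i,e,F,A]
After op 6 (replace(5, 'j')): offset=1, physical=[j,B,E,i,e,F], logical=[B,E,i,e,F,j]
After op 7 (swap(3, 1)): offset=1, physical=[j,B,e,i,E,F], logical=[B,e,i,E,F,j]
After op 8 (rotate(-1)): offset=0, physical=[j,B,e,i,E,F], logical=[j,B,e,i,E,F]

Answer: F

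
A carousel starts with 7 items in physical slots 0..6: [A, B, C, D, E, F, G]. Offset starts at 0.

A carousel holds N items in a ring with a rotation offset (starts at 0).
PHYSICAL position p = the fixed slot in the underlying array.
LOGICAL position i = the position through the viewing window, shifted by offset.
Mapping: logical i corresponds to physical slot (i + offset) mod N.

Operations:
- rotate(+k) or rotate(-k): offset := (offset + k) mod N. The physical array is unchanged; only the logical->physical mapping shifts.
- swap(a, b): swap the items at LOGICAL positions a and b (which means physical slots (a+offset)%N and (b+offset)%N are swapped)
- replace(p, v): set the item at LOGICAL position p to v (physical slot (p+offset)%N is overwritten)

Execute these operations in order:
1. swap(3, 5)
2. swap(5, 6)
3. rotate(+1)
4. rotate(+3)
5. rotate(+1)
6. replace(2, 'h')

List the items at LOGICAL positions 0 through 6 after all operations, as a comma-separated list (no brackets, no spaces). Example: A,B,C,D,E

After op 1 (swap(3, 5)): offset=0, physical=[A,B,C,F,E,D,G], logical=[A,B,C,F,E,D,G]
After op 2 (swap(5, 6)): offset=0, physical=[A,B,C,F,E,G,D], logical=[A,B,C,F,E,G,D]
After op 3 (rotate(+1)): offset=1, physical=[A,B,C,F,E,G,D], logical=[B,C,F,E,G,D,A]
After op 4 (rotate(+3)): offset=4, physical=[A,B,C,F,E,G,D], logical=[E,G,D,A,B,C,F]
After op 5 (rotate(+1)): offset=5, physical=[A,B,C,F,E,G,D], logical=[G,D,A,B,C,F,E]
After op 6 (replace(2, 'h')): offset=5, physical=[h,B,C,F,E,G,D], logical=[G,D,h,B,C,F,E]

Answer: G,D,h,B,C,F,E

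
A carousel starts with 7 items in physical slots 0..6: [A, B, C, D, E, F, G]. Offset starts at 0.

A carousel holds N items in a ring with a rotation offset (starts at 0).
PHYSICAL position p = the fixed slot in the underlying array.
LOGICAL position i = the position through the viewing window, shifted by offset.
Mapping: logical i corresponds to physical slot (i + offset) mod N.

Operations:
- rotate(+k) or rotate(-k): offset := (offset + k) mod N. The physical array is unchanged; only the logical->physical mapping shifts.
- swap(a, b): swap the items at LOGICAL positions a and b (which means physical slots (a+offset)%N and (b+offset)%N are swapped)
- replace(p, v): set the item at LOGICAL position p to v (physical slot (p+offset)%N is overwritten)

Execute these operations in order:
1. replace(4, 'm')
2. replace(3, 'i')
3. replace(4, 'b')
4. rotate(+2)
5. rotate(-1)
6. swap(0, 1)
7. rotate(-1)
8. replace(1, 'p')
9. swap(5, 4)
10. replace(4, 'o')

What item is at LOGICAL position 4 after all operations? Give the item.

Answer: o

Derivation:
After op 1 (replace(4, 'm')): offset=0, physical=[A,B,C,D,m,F,G], logical=[A,B,C,D,m,F,G]
After op 2 (replace(3, 'i')): offset=0, physical=[A,B,C,i,m,F,G], logical=[A,B,C,i,m,F,G]
After op 3 (replace(4, 'b')): offset=0, physical=[A,B,C,i,b,F,G], logical=[A,B,C,i,b,F,G]
After op 4 (rotate(+2)): offset=2, physical=[A,B,C,i,b,F,G], logical=[C,i,b,F,G,A,B]
After op 5 (rotate(-1)): offset=1, physical=[A,B,C,i,b,F,G], logical=[B,C,i,b,F,G,A]
After op 6 (swap(0, 1)): offset=1, physical=[A,C,B,i,b,F,G], logical=[C,B,i,b,F,G,A]
After op 7 (rotate(-1)): offset=0, physical=[A,C,B,i,b,F,G], logical=[A,C,B,i,b,F,G]
After op 8 (replace(1, 'p')): offset=0, physical=[A,p,B,i,b,F,G], logical=[A,p,B,i,b,F,G]
After op 9 (swap(5, 4)): offset=0, physical=[A,p,B,i,F,b,G], logical=[A,p,B,i,F,b,G]
After op 10 (replace(4, 'o')): offset=0, physical=[A,p,B,i,o,b,G], logical=[A,p,B,i,o,b,G]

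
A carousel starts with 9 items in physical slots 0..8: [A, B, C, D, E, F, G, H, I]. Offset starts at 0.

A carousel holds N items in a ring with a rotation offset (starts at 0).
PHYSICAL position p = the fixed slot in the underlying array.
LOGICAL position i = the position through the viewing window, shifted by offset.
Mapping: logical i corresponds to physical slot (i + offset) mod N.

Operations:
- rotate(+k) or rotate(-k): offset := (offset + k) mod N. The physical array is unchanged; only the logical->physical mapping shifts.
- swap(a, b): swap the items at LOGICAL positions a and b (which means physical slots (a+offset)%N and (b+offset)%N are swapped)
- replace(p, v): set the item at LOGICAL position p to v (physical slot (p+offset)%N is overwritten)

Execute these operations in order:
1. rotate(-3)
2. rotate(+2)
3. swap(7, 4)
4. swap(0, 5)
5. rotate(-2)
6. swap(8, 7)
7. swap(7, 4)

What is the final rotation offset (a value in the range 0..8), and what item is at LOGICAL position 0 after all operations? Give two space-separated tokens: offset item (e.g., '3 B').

After op 1 (rotate(-3)): offset=6, physical=[A,B,C,D,E,F,G,H,I], logical=[G,H,I,A,B,C,D,E,F]
After op 2 (rotate(+2)): offset=8, physical=[A,B,C,D,E,F,G,H,I], logical=[I,A,B,C,D,E,F,G,H]
After op 3 (swap(7, 4)): offset=8, physical=[A,B,C,G,E,F,D,H,I], logical=[I,A,B,C,G,E,F,D,H]
After op 4 (swap(0, 5)): offset=8, physical=[A,B,C,G,I,F,D,H,E], logical=[E,A,B,C,G,I,F,D,H]
After op 5 (rotate(-2)): offset=6, physical=[A,B,C,G,I,F,D,H,E], logical=[D,H,E,A,B,C,G,I,F]
After op 6 (swap(8, 7)): offset=6, physical=[A,B,C,G,F,I,D,H,E], logical=[D,H,E,A,B,C,G,F,I]
After op 7 (swap(7, 4)): offset=6, physical=[A,F,C,G,B,I,D,H,E], logical=[D,H,E,A,F,C,G,B,I]

Answer: 6 D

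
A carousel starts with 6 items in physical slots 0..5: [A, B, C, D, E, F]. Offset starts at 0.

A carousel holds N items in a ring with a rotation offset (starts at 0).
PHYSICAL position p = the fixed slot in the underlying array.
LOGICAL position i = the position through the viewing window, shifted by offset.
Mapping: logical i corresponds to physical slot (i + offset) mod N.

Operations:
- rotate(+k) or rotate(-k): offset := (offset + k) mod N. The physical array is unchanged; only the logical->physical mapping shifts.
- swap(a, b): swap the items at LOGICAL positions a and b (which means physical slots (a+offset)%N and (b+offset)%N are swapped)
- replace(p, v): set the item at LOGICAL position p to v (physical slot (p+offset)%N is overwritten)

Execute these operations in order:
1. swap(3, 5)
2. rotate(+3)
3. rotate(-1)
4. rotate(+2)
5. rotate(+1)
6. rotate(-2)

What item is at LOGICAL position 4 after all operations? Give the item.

After op 1 (swap(3, 5)): offset=0, physical=[A,B,C,F,E,D], logical=[A,B,C,F,E,D]
After op 2 (rotate(+3)): offset=3, physical=[A,B,C,F,E,D], logical=[F,E,D,A,B,C]
After op 3 (rotate(-1)): offset=2, physical=[A,B,C,F,E,D], logical=[C,F,E,D,A,B]
After op 4 (rotate(+2)): offset=4, physical=[A,B,C,F,E,D], logical=[E,D,A,B,C,F]
After op 5 (rotate(+1)): offset=5, physical=[A,B,C,F,E,D], logical=[D,A,B,C,F,E]
After op 6 (rotate(-2)): offset=3, physical=[A,B,C,F,E,D], logical=[F,E,D,A,B,C]

Answer: B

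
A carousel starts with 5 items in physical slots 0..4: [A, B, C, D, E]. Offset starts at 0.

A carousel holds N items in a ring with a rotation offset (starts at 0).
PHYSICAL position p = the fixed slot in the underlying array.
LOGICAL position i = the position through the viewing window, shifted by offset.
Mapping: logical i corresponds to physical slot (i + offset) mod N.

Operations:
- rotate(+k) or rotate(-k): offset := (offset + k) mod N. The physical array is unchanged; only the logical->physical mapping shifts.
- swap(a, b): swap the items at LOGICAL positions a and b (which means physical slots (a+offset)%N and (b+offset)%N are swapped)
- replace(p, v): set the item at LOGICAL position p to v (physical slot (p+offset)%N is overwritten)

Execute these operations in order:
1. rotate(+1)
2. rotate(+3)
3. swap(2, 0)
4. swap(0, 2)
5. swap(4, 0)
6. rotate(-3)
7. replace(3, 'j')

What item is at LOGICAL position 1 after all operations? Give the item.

After op 1 (rotate(+1)): offset=1, physical=[A,B,C,D,E], logical=[B,C,D,E,A]
After op 2 (rotate(+3)): offset=4, physical=[A,B,C,D,E], logical=[E,A,B,C,D]
After op 3 (swap(2, 0)): offset=4, physical=[A,E,C,D,B], logical=[B,A,E,C,D]
After op 4 (swap(0, 2)): offset=4, physical=[A,B,C,D,E], logical=[E,A,B,C,D]
After op 5 (swap(4, 0)): offset=4, physical=[A,B,C,E,D], logical=[D,A,B,C,E]
After op 6 (rotate(-3)): offset=1, physical=[A,B,C,E,D], logical=[B,C,E,D,A]
After op 7 (replace(3, 'j')): offset=1, physical=[A,B,C,E,j], logical=[B,C,E,j,A]

Answer: C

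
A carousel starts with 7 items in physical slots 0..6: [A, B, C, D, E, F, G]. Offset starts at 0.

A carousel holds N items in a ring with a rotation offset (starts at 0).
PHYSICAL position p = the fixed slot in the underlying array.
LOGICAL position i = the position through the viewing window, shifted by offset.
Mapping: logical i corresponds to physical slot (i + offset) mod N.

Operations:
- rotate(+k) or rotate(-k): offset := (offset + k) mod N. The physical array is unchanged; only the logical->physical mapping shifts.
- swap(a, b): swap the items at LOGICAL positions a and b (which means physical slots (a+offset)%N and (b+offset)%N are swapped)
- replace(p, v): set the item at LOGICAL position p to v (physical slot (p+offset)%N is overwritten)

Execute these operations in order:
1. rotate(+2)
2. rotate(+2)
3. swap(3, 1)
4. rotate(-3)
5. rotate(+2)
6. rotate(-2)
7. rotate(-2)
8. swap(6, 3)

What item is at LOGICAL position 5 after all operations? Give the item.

Answer: E

Derivation:
After op 1 (rotate(+2)): offset=2, physical=[A,B,C,D,E,F,G], logical=[C,D,E,F,G,A,B]
After op 2 (rotate(+2)): offset=4, physical=[A,B,C,D,E,F,G], logical=[E,F,G,A,B,C,D]
After op 3 (swap(3, 1)): offset=4, physical=[F,B,C,D,E,A,G], logical=[E,A,G,F,B,C,D]
After op 4 (rotate(-3)): offset=1, physical=[F,B,C,D,E,A,G], logical=[B,C,D,E,A,G,F]
After op 5 (rotate(+2)): offset=3, physical=[F,B,C,D,E,A,G], logical=[D,E,A,G,F,B,C]
After op 6 (rotate(-2)): offset=1, physical=[F,B,C,D,E,A,G], logical=[B,C,D,E,A,G,F]
After op 7 (rotate(-2)): offset=6, physical=[F,B,C,D,E,A,G], logical=[G,F,B,C,D,E,A]
After op 8 (swap(6, 3)): offset=6, physical=[F,B,A,D,E,C,G], logical=[G,F,B,A,D,E,C]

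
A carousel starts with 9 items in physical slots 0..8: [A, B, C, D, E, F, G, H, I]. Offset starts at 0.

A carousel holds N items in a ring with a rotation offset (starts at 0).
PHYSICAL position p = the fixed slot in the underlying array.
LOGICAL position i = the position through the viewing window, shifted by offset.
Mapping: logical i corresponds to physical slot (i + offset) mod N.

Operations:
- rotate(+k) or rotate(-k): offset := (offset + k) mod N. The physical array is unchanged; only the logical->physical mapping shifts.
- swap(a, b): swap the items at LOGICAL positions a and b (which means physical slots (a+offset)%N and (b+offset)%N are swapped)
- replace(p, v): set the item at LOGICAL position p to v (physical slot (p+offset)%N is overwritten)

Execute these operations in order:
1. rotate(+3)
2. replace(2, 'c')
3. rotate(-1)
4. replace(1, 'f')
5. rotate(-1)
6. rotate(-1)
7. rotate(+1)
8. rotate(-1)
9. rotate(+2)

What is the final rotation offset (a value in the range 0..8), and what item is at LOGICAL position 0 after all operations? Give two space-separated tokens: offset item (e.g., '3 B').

After op 1 (rotate(+3)): offset=3, physical=[A,B,C,D,E,F,G,H,I], logical=[D,E,F,G,H,I,A,B,C]
After op 2 (replace(2, 'c')): offset=3, physical=[A,B,C,D,E,c,G,H,I], logical=[D,E,c,G,H,I,A,B,C]
After op 3 (rotate(-1)): offset=2, physical=[A,B,C,D,E,c,G,H,I], logical=[C,D,E,c,G,H,I,A,B]
After op 4 (replace(1, 'f')): offset=2, physical=[A,B,C,f,E,c,G,H,I], logical=[C,f,E,c,G,H,I,A,B]
After op 5 (rotate(-1)): offset=1, physical=[A,B,C,f,E,c,G,H,I], logical=[B,C,f,E,c,G,H,I,A]
After op 6 (rotate(-1)): offset=0, physical=[A,B,C,f,E,c,G,H,I], logical=[A,B,C,f,E,c,G,H,I]
After op 7 (rotate(+1)): offset=1, physical=[A,B,C,f,E,c,G,H,I], logical=[B,C,f,E,c,G,H,I,A]
After op 8 (rotate(-1)): offset=0, physical=[A,B,C,f,E,c,G,H,I], logical=[A,B,C,f,E,c,G,H,I]
After op 9 (rotate(+2)): offset=2, physical=[A,B,C,f,E,c,G,H,I], logical=[C,f,E,c,G,H,I,A,B]

Answer: 2 C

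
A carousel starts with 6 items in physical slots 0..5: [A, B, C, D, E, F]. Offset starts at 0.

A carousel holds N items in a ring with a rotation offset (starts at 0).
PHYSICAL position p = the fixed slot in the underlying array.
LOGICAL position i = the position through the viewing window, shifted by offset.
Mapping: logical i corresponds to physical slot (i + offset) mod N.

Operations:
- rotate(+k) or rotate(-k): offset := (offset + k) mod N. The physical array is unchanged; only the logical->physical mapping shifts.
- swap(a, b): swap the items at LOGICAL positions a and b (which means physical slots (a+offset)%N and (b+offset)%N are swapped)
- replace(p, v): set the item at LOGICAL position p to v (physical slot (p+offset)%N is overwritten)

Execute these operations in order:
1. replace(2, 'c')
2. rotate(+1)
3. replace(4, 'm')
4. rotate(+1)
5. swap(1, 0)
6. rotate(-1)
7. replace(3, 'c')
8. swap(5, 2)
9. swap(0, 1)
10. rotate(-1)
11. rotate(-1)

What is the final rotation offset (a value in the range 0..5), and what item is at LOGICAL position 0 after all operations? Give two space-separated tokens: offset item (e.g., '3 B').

After op 1 (replace(2, 'c')): offset=0, physical=[A,B,c,D,E,F], logical=[A,B,c,D,E,F]
After op 2 (rotate(+1)): offset=1, physical=[A,B,c,D,E,F], logical=[B,c,D,E,F,A]
After op 3 (replace(4, 'm')): offset=1, physical=[A,B,c,D,E,m], logical=[B,c,D,E,m,A]
After op 4 (rotate(+1)): offset=2, physical=[A,B,c,D,E,m], logical=[c,D,E,m,A,B]
After op 5 (swap(1, 0)): offset=2, physical=[A,B,D,c,E,m], logical=[D,c,E,m,A,B]
After op 6 (rotate(-1)): offset=1, physical=[A,B,D,c,E,m], logical=[B,D,c,E,m,A]
After op 7 (replace(3, 'c')): offset=1, physical=[A,B,D,c,c,m], logical=[B,D,c,c,m,A]
After op 8 (swap(5, 2)): offset=1, physical=[c,B,D,A,c,m], logical=[B,D,A,c,m,c]
After op 9 (swap(0, 1)): offset=1, physical=[c,D,B,A,c,m], logical=[D,B,A,c,m,c]
After op 10 (rotate(-1)): offset=0, physical=[c,D,B,A,c,m], logical=[c,D,B,A,c,m]
After op 11 (rotate(-1)): offset=5, physical=[c,D,B,A,c,m], logical=[m,c,D,B,A,c]

Answer: 5 m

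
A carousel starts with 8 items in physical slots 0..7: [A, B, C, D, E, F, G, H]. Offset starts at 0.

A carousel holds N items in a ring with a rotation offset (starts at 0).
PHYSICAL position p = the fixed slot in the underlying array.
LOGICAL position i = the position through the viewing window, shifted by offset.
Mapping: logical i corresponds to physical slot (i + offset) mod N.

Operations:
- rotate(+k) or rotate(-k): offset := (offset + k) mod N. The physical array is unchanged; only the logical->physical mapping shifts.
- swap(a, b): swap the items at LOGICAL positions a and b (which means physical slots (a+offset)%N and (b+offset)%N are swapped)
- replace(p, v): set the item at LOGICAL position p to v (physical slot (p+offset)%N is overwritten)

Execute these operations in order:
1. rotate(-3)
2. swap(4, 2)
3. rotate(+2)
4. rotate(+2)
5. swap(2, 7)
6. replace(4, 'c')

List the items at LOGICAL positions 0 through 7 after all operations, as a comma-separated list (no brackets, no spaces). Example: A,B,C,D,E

After op 1 (rotate(-3)): offset=5, physical=[A,B,C,D,E,F,G,H], logical=[F,G,H,A,B,C,D,E]
After op 2 (swap(4, 2)): offset=5, physical=[A,H,C,D,E,F,G,B], logical=[F,G,B,A,H,C,D,E]
After op 3 (rotate(+2)): offset=7, physical=[A,H,C,D,E,F,G,B], logical=[B,A,H,C,D,E,F,G]
After op 4 (rotate(+2)): offset=1, physical=[A,H,C,D,E,F,G,B], logical=[H,C,D,E,F,G,B,A]
After op 5 (swap(2, 7)): offset=1, physical=[D,H,C,A,E,F,G,B], logical=[H,C,A,E,F,G,B,D]
After op 6 (replace(4, 'c')): offset=1, physical=[D,H,C,A,E,c,G,B], logical=[H,C,A,E,c,G,B,D]

Answer: H,C,A,E,c,G,B,D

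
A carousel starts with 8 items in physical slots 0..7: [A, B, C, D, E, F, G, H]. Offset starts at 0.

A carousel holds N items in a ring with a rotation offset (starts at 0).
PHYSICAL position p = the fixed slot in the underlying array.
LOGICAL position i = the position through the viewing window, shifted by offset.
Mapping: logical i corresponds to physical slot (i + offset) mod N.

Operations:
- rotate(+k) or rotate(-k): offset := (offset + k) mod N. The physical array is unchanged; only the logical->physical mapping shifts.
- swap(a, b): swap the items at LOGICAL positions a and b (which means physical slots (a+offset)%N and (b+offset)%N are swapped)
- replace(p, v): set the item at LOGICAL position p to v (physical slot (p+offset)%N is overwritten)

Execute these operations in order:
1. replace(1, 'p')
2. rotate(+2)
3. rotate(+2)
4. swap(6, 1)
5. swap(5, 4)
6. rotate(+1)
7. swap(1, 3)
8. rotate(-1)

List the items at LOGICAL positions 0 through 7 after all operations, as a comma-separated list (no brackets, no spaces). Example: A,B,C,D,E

After op 1 (replace(1, 'p')): offset=0, physical=[A,p,C,D,E,F,G,H], logical=[A,p,C,D,E,F,G,H]
After op 2 (rotate(+2)): offset=2, physical=[A,p,C,D,E,F,G,H], logical=[C,D,E,F,G,H,A,p]
After op 3 (rotate(+2)): offset=4, physical=[A,p,C,D,E,F,G,H], logical=[E,F,G,H,A,p,C,D]
After op 4 (swap(6, 1)): offset=4, physical=[A,p,F,D,E,C,G,H], logical=[E,C,G,H,A,p,F,D]
After op 5 (swap(5, 4)): offset=4, physical=[p,A,F,D,E,C,G,H], logical=[E,C,G,H,p,A,F,D]
After op 6 (rotate(+1)): offset=5, physical=[p,A,F,D,E,C,G,H], logical=[C,G,H,p,A,F,D,E]
After op 7 (swap(1, 3)): offset=5, physical=[G,A,F,D,E,C,p,H], logical=[C,p,H,G,A,F,D,E]
After op 8 (rotate(-1)): offset=4, physical=[G,A,F,D,E,C,p,H], logical=[E,C,p,H,G,A,F,D]

Answer: E,C,p,H,G,A,F,D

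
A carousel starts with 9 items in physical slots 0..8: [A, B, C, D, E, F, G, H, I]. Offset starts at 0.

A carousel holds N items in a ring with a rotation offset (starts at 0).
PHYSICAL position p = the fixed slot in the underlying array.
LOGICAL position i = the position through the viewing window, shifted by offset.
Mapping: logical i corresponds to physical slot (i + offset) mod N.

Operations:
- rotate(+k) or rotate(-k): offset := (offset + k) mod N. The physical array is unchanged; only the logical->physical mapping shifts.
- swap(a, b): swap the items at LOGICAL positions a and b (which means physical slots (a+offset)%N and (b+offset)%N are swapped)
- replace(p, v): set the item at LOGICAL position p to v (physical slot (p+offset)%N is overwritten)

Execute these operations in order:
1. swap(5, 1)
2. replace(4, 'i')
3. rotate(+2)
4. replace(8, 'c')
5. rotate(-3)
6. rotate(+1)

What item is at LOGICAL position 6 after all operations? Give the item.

After op 1 (swap(5, 1)): offset=0, physical=[A,F,C,D,E,B,G,H,I], logical=[A,F,C,D,E,B,G,H,I]
After op 2 (replace(4, 'i')): offset=0, physical=[A,F,C,D,i,B,G,H,I], logical=[A,F,C,D,i,B,G,H,I]
After op 3 (rotate(+2)): offset=2, physical=[A,F,C,D,i,B,G,H,I], logical=[C,D,i,B,G,H,I,A,F]
After op 4 (replace(8, 'c')): offset=2, physical=[A,c,C,D,i,B,G,H,I], logical=[C,D,i,B,G,H,I,A,c]
After op 5 (rotate(-3)): offset=8, physical=[A,c,C,D,i,B,G,H,I], logical=[I,A,c,C,D,i,B,G,H]
After op 6 (rotate(+1)): offset=0, physical=[A,c,C,D,i,B,G,H,I], logical=[A,c,C,D,i,B,G,H,I]

Answer: G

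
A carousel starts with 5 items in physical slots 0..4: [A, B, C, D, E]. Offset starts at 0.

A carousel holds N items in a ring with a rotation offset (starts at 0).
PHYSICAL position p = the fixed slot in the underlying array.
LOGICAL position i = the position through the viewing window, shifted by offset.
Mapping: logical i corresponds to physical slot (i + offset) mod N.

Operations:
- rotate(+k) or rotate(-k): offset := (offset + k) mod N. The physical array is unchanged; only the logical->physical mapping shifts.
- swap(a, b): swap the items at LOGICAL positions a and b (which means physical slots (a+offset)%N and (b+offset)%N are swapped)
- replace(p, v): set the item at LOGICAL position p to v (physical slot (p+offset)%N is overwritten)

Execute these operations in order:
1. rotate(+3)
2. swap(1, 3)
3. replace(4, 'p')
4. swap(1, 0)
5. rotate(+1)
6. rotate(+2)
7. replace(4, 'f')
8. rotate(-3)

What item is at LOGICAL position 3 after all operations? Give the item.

Answer: E

Derivation:
After op 1 (rotate(+3)): offset=3, physical=[A,B,C,D,E], logical=[D,E,A,B,C]
After op 2 (swap(1, 3)): offset=3, physical=[A,E,C,D,B], logical=[D,B,A,E,C]
After op 3 (replace(4, 'p')): offset=3, physical=[A,E,p,D,B], logical=[D,B,A,E,p]
After op 4 (swap(1, 0)): offset=3, physical=[A,E,p,B,D], logical=[B,D,A,E,p]
After op 5 (rotate(+1)): offset=4, physical=[A,E,p,B,D], logical=[D,A,E,p,B]
After op 6 (rotate(+2)): offset=1, physical=[A,E,p,B,D], logical=[E,p,B,D,A]
After op 7 (replace(4, 'f')): offset=1, physical=[f,E,p,B,D], logical=[E,p,B,D,f]
After op 8 (rotate(-3)): offset=3, physical=[f,E,p,B,D], logical=[B,D,f,E,p]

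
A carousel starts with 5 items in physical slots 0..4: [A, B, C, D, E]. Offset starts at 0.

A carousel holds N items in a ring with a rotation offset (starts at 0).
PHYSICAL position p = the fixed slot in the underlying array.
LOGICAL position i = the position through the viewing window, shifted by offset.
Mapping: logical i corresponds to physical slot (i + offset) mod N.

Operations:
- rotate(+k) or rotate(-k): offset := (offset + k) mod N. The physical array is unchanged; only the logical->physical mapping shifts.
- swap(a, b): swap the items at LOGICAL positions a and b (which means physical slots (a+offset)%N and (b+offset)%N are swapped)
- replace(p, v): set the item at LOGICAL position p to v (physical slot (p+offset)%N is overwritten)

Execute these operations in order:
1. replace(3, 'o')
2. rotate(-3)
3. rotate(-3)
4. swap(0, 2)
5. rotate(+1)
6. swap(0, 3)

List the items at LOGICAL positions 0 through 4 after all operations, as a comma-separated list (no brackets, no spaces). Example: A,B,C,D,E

After op 1 (replace(3, 'o')): offset=0, physical=[A,B,C,o,E], logical=[A,B,C,o,E]
After op 2 (rotate(-3)): offset=2, physical=[A,B,C,o,E], logical=[C,o,E,A,B]
After op 3 (rotate(-3)): offset=4, physical=[A,B,C,o,E], logical=[E,A,B,C,o]
After op 4 (swap(0, 2)): offset=4, physical=[A,E,C,o,B], logical=[B,A,E,C,o]
After op 5 (rotate(+1)): offset=0, physical=[A,E,C,o,B], logical=[A,E,C,o,B]
After op 6 (swap(0, 3)): offset=0, physical=[o,E,C,A,B], logical=[o,E,C,A,B]

Answer: o,E,C,A,B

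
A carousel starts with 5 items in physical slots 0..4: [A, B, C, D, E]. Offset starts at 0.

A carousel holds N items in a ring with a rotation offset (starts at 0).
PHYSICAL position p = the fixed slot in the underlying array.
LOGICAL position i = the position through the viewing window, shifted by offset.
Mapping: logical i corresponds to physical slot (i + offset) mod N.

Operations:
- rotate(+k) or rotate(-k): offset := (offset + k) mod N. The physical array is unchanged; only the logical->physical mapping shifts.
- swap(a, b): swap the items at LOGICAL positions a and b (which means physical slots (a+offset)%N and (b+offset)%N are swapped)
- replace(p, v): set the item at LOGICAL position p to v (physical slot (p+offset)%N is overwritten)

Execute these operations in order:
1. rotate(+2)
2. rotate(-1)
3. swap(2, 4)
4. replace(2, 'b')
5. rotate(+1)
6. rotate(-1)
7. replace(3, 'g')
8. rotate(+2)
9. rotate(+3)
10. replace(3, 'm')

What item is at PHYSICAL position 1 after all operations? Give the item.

After op 1 (rotate(+2)): offset=2, physical=[A,B,C,D,E], logical=[C,D,E,A,B]
After op 2 (rotate(-1)): offset=1, physical=[A,B,C,D,E], logical=[B,C,D,E,A]
After op 3 (swap(2, 4)): offset=1, physical=[D,B,C,A,E], logical=[B,C,A,E,D]
After op 4 (replace(2, 'b')): offset=1, physical=[D,B,C,b,E], logical=[B,C,b,E,D]
After op 5 (rotate(+1)): offset=2, physical=[D,B,C,b,E], logical=[C,b,E,D,B]
After op 6 (rotate(-1)): offset=1, physical=[D,B,C,b,E], logical=[B,C,b,E,D]
After op 7 (replace(3, 'g')): offset=1, physical=[D,B,C,b,g], logical=[B,C,b,g,D]
After op 8 (rotate(+2)): offset=3, physical=[D,B,C,b,g], logical=[b,g,D,B,C]
After op 9 (rotate(+3)): offset=1, physical=[D,B,C,b,g], logical=[B,C,b,g,D]
After op 10 (replace(3, 'm')): offset=1, physical=[D,B,C,b,m], logical=[B,C,b,m,D]

Answer: B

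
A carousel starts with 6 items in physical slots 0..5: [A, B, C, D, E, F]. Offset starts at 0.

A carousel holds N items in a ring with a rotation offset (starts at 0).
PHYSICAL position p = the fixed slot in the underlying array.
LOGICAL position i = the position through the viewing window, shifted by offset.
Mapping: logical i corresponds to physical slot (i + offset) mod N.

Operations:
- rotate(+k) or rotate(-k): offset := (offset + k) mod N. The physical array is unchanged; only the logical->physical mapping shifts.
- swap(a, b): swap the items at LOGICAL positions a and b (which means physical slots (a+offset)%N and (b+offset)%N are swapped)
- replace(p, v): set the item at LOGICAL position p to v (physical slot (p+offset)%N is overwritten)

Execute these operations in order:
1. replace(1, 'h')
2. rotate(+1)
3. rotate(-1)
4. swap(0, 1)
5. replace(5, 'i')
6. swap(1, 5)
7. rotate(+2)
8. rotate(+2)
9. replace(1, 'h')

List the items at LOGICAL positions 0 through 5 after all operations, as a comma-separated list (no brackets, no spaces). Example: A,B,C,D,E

Answer: E,h,h,i,C,D

Derivation:
After op 1 (replace(1, 'h')): offset=0, physical=[A,h,C,D,E,F], logical=[A,h,C,D,E,F]
After op 2 (rotate(+1)): offset=1, physical=[A,h,C,D,E,F], logical=[h,C,D,E,F,A]
After op 3 (rotate(-1)): offset=0, physical=[A,h,C,D,E,F], logical=[A,h,C,D,E,F]
After op 4 (swap(0, 1)): offset=0, physical=[h,A,C,D,E,F], logical=[h,A,C,D,E,F]
After op 5 (replace(5, 'i')): offset=0, physical=[h,A,C,D,E,i], logical=[h,A,C,D,E,i]
After op 6 (swap(1, 5)): offset=0, physical=[h,i,C,D,E,A], logical=[h,i,C,D,E,A]
After op 7 (rotate(+2)): offset=2, physical=[h,i,C,D,E,A], logical=[C,D,E,A,h,i]
After op 8 (rotate(+2)): offset=4, physical=[h,i,C,D,E,A], logical=[E,A,h,i,C,D]
After op 9 (replace(1, 'h')): offset=4, physical=[h,i,C,D,E,h], logical=[E,h,h,i,C,D]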